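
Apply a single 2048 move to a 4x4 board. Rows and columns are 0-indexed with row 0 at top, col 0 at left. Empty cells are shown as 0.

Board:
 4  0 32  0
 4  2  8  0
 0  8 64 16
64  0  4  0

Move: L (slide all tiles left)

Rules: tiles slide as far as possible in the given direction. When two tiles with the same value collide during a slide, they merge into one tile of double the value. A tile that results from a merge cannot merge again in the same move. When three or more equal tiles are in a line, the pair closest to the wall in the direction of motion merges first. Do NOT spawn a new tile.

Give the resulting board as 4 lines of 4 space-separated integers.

Answer:  4 32  0  0
 4  2  8  0
 8 64 16  0
64  4  0  0

Derivation:
Slide left:
row 0: [4, 0, 32, 0] -> [4, 32, 0, 0]
row 1: [4, 2, 8, 0] -> [4, 2, 8, 0]
row 2: [0, 8, 64, 16] -> [8, 64, 16, 0]
row 3: [64, 0, 4, 0] -> [64, 4, 0, 0]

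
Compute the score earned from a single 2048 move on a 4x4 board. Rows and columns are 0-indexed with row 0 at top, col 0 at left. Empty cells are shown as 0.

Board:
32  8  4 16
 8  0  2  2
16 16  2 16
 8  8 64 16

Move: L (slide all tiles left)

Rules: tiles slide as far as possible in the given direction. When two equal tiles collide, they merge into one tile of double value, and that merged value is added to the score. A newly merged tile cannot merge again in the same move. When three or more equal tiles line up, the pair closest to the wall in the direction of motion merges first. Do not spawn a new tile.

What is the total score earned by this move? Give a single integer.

Answer: 52

Derivation:
Slide left:
row 0: [32, 8, 4, 16] -> [32, 8, 4, 16]  score +0 (running 0)
row 1: [8, 0, 2, 2] -> [8, 4, 0, 0]  score +4 (running 4)
row 2: [16, 16, 2, 16] -> [32, 2, 16, 0]  score +32 (running 36)
row 3: [8, 8, 64, 16] -> [16, 64, 16, 0]  score +16 (running 52)
Board after move:
32  8  4 16
 8  4  0  0
32  2 16  0
16 64 16  0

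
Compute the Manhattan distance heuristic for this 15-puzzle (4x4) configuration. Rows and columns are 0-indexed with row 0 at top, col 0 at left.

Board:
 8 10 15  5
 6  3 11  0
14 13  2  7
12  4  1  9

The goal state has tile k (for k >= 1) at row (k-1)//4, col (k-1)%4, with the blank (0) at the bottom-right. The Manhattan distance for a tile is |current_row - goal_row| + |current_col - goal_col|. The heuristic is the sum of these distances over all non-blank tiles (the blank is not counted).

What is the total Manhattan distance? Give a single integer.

Answer: 44

Derivation:
Tile 8: (0,0)->(1,3) = 4
Tile 10: (0,1)->(2,1) = 2
Tile 15: (0,2)->(3,2) = 3
Tile 5: (0,3)->(1,0) = 4
Tile 6: (1,0)->(1,1) = 1
Tile 3: (1,1)->(0,2) = 2
Tile 11: (1,2)->(2,2) = 1
Tile 14: (2,0)->(3,1) = 2
Tile 13: (2,1)->(3,0) = 2
Tile 2: (2,2)->(0,1) = 3
Tile 7: (2,3)->(1,2) = 2
Tile 12: (3,0)->(2,3) = 4
Tile 4: (3,1)->(0,3) = 5
Tile 1: (3,2)->(0,0) = 5
Tile 9: (3,3)->(2,0) = 4
Sum: 4 + 2 + 3 + 4 + 1 + 2 + 1 + 2 + 2 + 3 + 2 + 4 + 5 + 5 + 4 = 44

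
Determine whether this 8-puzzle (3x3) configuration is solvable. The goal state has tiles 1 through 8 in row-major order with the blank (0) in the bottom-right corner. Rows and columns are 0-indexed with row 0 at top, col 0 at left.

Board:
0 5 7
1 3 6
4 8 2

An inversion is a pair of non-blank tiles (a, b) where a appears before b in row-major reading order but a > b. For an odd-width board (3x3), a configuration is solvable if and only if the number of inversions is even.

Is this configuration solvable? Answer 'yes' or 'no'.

Inversions (pairs i<j in row-major order where tile[i] > tile[j] > 0): 14
14 is even, so the puzzle is solvable.

Answer: yes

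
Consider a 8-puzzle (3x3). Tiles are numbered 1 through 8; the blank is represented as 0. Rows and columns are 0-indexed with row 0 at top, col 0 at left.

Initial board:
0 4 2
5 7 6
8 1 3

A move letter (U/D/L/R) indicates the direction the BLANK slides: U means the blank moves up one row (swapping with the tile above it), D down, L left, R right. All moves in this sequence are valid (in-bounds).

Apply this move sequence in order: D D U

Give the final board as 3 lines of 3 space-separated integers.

Answer: 5 4 2
0 7 6
8 1 3

Derivation:
After move 1 (D):
5 4 2
0 7 6
8 1 3

After move 2 (D):
5 4 2
8 7 6
0 1 3

After move 3 (U):
5 4 2
0 7 6
8 1 3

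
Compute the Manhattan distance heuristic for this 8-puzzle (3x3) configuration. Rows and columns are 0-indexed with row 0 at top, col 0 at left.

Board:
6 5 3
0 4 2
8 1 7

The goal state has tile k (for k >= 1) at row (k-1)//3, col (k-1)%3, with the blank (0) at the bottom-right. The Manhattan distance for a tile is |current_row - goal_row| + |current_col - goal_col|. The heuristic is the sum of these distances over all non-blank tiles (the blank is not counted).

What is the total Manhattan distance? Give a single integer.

Tile 6: (0,0)->(1,2) = 3
Tile 5: (0,1)->(1,1) = 1
Tile 3: (0,2)->(0,2) = 0
Tile 4: (1,1)->(1,0) = 1
Tile 2: (1,2)->(0,1) = 2
Tile 8: (2,0)->(2,1) = 1
Tile 1: (2,1)->(0,0) = 3
Tile 7: (2,2)->(2,0) = 2
Sum: 3 + 1 + 0 + 1 + 2 + 1 + 3 + 2 = 13

Answer: 13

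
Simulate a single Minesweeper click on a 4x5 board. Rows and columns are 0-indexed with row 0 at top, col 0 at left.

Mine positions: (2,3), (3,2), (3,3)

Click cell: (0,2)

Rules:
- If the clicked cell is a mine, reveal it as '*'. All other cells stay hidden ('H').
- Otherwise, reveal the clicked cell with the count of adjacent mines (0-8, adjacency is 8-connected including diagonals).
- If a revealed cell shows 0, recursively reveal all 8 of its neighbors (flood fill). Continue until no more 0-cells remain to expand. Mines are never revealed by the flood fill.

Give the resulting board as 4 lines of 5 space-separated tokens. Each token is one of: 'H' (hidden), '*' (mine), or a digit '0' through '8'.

0 0 0 0 0
0 0 1 1 1
0 1 3 H H
0 1 H H H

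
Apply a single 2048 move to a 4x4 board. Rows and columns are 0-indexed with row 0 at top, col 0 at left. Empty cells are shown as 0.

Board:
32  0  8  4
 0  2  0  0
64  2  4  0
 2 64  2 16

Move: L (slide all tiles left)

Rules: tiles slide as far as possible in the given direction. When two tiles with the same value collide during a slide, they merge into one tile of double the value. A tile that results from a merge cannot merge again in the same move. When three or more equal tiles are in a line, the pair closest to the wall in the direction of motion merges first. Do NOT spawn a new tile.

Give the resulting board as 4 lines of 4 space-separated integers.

Answer: 32  8  4  0
 2  0  0  0
64  2  4  0
 2 64  2 16

Derivation:
Slide left:
row 0: [32, 0, 8, 4] -> [32, 8, 4, 0]
row 1: [0, 2, 0, 0] -> [2, 0, 0, 0]
row 2: [64, 2, 4, 0] -> [64, 2, 4, 0]
row 3: [2, 64, 2, 16] -> [2, 64, 2, 16]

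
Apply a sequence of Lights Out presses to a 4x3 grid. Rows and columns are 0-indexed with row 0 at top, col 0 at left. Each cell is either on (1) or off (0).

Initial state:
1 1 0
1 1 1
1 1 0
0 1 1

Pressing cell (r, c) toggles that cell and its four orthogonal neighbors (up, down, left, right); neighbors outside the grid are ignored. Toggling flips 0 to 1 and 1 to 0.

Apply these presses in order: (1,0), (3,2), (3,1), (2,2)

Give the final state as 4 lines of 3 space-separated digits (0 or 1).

Answer: 0 1 0
0 0 0
0 1 0
1 1 0

Derivation:
After press 1 at (1,0):
0 1 0
0 0 1
0 1 0
0 1 1

After press 2 at (3,2):
0 1 0
0 0 1
0 1 1
0 0 0

After press 3 at (3,1):
0 1 0
0 0 1
0 0 1
1 1 1

After press 4 at (2,2):
0 1 0
0 0 0
0 1 0
1 1 0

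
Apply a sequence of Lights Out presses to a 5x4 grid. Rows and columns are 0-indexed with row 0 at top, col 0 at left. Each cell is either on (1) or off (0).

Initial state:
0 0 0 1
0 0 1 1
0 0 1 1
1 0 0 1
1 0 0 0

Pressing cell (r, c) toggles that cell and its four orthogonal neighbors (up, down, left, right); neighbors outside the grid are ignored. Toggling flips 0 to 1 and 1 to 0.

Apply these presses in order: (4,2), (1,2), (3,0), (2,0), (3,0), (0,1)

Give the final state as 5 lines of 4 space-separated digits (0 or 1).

Answer: 1 1 0 1
1 0 0 0
1 1 0 1
0 0 1 1
1 1 1 1

Derivation:
After press 1 at (4,2):
0 0 0 1
0 0 1 1
0 0 1 1
1 0 1 1
1 1 1 1

After press 2 at (1,2):
0 0 1 1
0 1 0 0
0 0 0 1
1 0 1 1
1 1 1 1

After press 3 at (3,0):
0 0 1 1
0 1 0 0
1 0 0 1
0 1 1 1
0 1 1 1

After press 4 at (2,0):
0 0 1 1
1 1 0 0
0 1 0 1
1 1 1 1
0 1 1 1

After press 5 at (3,0):
0 0 1 1
1 1 0 0
1 1 0 1
0 0 1 1
1 1 1 1

After press 6 at (0,1):
1 1 0 1
1 0 0 0
1 1 0 1
0 0 1 1
1 1 1 1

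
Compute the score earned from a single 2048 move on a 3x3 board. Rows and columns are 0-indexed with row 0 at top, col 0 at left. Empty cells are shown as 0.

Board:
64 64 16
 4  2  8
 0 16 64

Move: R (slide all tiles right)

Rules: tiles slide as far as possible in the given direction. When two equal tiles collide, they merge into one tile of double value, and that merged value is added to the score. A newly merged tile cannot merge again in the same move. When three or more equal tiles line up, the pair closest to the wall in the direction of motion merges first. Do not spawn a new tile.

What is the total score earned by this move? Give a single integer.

Slide right:
row 0: [64, 64, 16] -> [0, 128, 16]  score +128 (running 128)
row 1: [4, 2, 8] -> [4, 2, 8]  score +0 (running 128)
row 2: [0, 16, 64] -> [0, 16, 64]  score +0 (running 128)
Board after move:
  0 128  16
  4   2   8
  0  16  64

Answer: 128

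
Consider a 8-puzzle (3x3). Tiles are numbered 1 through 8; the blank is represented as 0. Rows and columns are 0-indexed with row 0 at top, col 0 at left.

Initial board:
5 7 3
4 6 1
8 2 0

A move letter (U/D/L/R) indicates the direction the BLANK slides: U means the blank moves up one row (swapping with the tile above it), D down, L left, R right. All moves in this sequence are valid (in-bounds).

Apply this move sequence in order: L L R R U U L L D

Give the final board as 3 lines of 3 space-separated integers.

Answer: 4 5 7
0 6 3
8 2 1

Derivation:
After move 1 (L):
5 7 3
4 6 1
8 0 2

After move 2 (L):
5 7 3
4 6 1
0 8 2

After move 3 (R):
5 7 3
4 6 1
8 0 2

After move 4 (R):
5 7 3
4 6 1
8 2 0

After move 5 (U):
5 7 3
4 6 0
8 2 1

After move 6 (U):
5 7 0
4 6 3
8 2 1

After move 7 (L):
5 0 7
4 6 3
8 2 1

After move 8 (L):
0 5 7
4 6 3
8 2 1

After move 9 (D):
4 5 7
0 6 3
8 2 1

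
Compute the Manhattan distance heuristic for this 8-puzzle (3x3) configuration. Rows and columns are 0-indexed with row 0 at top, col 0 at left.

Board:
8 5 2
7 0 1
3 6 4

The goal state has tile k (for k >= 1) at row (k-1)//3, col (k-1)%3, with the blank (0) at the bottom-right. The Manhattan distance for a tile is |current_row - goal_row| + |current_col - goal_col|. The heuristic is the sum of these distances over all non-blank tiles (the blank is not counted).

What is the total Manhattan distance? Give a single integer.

Answer: 18

Derivation:
Tile 8: (0,0)->(2,1) = 3
Tile 5: (0,1)->(1,1) = 1
Tile 2: (0,2)->(0,1) = 1
Tile 7: (1,0)->(2,0) = 1
Tile 1: (1,2)->(0,0) = 3
Tile 3: (2,0)->(0,2) = 4
Tile 6: (2,1)->(1,2) = 2
Tile 4: (2,2)->(1,0) = 3
Sum: 3 + 1 + 1 + 1 + 3 + 4 + 2 + 3 = 18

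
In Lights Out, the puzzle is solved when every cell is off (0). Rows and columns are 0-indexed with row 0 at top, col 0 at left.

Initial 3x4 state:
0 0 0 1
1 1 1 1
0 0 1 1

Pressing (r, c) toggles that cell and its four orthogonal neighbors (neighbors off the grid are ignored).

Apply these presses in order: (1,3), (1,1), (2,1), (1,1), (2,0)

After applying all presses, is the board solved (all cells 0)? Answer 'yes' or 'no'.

Answer: yes

Derivation:
After press 1 at (1,3):
0 0 0 0
1 1 0 0
0 0 1 0

After press 2 at (1,1):
0 1 0 0
0 0 1 0
0 1 1 0

After press 3 at (2,1):
0 1 0 0
0 1 1 0
1 0 0 0

After press 4 at (1,1):
0 0 0 0
1 0 0 0
1 1 0 0

After press 5 at (2,0):
0 0 0 0
0 0 0 0
0 0 0 0

Lights still on: 0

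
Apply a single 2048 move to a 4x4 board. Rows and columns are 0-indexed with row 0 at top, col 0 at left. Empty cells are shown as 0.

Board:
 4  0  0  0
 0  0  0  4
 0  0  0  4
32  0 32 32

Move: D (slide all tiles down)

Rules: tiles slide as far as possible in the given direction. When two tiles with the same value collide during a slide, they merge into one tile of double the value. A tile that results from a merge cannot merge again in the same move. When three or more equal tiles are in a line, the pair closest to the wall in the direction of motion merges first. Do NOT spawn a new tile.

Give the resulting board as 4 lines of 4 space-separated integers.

Answer:  0  0  0  0
 0  0  0  0
 4  0  0  8
32  0 32 32

Derivation:
Slide down:
col 0: [4, 0, 0, 32] -> [0, 0, 4, 32]
col 1: [0, 0, 0, 0] -> [0, 0, 0, 0]
col 2: [0, 0, 0, 32] -> [0, 0, 0, 32]
col 3: [0, 4, 4, 32] -> [0, 0, 8, 32]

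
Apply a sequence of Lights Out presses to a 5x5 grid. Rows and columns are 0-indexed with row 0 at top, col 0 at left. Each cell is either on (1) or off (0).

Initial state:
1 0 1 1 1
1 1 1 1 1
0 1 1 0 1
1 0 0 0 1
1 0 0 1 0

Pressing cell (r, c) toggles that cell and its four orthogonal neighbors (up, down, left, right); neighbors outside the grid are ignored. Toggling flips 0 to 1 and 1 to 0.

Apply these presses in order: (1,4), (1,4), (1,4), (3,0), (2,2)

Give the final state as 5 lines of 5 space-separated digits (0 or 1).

After press 1 at (1,4):
1 0 1 1 0
1 1 1 0 0
0 1 1 0 0
1 0 0 0 1
1 0 0 1 0

After press 2 at (1,4):
1 0 1 1 1
1 1 1 1 1
0 1 1 0 1
1 0 0 0 1
1 0 0 1 0

After press 3 at (1,4):
1 0 1 1 0
1 1 1 0 0
0 1 1 0 0
1 0 0 0 1
1 0 0 1 0

After press 4 at (3,0):
1 0 1 1 0
1 1 1 0 0
1 1 1 0 0
0 1 0 0 1
0 0 0 1 0

After press 5 at (2,2):
1 0 1 1 0
1 1 0 0 0
1 0 0 1 0
0 1 1 0 1
0 0 0 1 0

Answer: 1 0 1 1 0
1 1 0 0 0
1 0 0 1 0
0 1 1 0 1
0 0 0 1 0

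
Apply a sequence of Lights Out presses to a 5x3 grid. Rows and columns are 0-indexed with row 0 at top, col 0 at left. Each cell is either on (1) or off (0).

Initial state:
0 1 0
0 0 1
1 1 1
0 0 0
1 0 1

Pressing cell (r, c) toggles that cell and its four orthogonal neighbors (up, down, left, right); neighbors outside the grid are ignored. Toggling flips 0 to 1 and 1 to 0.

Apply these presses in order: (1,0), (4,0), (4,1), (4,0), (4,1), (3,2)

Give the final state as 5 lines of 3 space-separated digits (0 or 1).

Answer: 1 1 0
1 1 1
0 1 0
0 1 1
1 0 0

Derivation:
After press 1 at (1,0):
1 1 0
1 1 1
0 1 1
0 0 0
1 0 1

After press 2 at (4,0):
1 1 0
1 1 1
0 1 1
1 0 0
0 1 1

After press 3 at (4,1):
1 1 0
1 1 1
0 1 1
1 1 0
1 0 0

After press 4 at (4,0):
1 1 0
1 1 1
0 1 1
0 1 0
0 1 0

After press 5 at (4,1):
1 1 0
1 1 1
0 1 1
0 0 0
1 0 1

After press 6 at (3,2):
1 1 0
1 1 1
0 1 0
0 1 1
1 0 0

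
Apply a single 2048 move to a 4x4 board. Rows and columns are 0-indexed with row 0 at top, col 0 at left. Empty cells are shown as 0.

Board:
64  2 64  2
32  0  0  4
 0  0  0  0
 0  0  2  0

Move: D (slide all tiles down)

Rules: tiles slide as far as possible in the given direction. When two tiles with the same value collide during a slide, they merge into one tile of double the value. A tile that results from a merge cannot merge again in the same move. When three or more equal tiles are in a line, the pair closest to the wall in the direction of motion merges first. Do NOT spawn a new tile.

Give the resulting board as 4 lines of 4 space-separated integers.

Answer:  0  0  0  0
 0  0  0  0
64  0 64  2
32  2  2  4

Derivation:
Slide down:
col 0: [64, 32, 0, 0] -> [0, 0, 64, 32]
col 1: [2, 0, 0, 0] -> [0, 0, 0, 2]
col 2: [64, 0, 0, 2] -> [0, 0, 64, 2]
col 3: [2, 4, 0, 0] -> [0, 0, 2, 4]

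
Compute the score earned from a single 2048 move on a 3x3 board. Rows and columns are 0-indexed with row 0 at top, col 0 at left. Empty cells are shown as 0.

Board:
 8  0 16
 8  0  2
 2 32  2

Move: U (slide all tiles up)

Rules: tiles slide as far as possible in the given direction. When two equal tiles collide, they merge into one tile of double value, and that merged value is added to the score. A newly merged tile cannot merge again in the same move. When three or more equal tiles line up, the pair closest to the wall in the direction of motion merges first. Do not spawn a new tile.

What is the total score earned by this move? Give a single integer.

Answer: 20

Derivation:
Slide up:
col 0: [8, 8, 2] -> [16, 2, 0]  score +16 (running 16)
col 1: [0, 0, 32] -> [32, 0, 0]  score +0 (running 16)
col 2: [16, 2, 2] -> [16, 4, 0]  score +4 (running 20)
Board after move:
16 32 16
 2  0  4
 0  0  0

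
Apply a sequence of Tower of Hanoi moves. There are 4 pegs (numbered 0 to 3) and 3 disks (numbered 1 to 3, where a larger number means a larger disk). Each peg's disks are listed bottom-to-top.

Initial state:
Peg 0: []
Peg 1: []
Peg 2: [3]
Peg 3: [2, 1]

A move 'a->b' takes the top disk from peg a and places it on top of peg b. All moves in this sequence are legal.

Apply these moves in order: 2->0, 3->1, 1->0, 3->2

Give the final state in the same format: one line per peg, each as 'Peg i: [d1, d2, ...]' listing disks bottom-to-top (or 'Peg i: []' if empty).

Answer: Peg 0: [3, 1]
Peg 1: []
Peg 2: [2]
Peg 3: []

Derivation:
After move 1 (2->0):
Peg 0: [3]
Peg 1: []
Peg 2: []
Peg 3: [2, 1]

After move 2 (3->1):
Peg 0: [3]
Peg 1: [1]
Peg 2: []
Peg 3: [2]

After move 3 (1->0):
Peg 0: [3, 1]
Peg 1: []
Peg 2: []
Peg 3: [2]

After move 4 (3->2):
Peg 0: [3, 1]
Peg 1: []
Peg 2: [2]
Peg 3: []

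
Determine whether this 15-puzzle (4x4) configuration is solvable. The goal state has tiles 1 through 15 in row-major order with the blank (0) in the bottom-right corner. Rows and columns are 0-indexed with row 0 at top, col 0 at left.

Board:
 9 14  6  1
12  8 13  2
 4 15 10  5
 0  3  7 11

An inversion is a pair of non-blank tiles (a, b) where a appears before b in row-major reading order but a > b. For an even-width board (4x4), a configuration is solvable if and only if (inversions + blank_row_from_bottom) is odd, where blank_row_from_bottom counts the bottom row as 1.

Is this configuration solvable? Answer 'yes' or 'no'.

Inversions: 55
Blank is in row 3 (0-indexed from top), which is row 1 counting from the bottom (bottom = 1).
55 + 1 = 56, which is even, so the puzzle is not solvable.

Answer: no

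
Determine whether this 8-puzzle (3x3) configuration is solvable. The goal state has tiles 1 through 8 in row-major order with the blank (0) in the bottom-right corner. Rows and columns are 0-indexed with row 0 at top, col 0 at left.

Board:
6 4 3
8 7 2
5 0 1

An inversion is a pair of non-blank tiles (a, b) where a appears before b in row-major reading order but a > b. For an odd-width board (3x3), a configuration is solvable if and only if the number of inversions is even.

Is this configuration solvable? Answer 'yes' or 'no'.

Answer: no

Derivation:
Inversions (pairs i<j in row-major order where tile[i] > tile[j] > 0): 19
19 is odd, so the puzzle is not solvable.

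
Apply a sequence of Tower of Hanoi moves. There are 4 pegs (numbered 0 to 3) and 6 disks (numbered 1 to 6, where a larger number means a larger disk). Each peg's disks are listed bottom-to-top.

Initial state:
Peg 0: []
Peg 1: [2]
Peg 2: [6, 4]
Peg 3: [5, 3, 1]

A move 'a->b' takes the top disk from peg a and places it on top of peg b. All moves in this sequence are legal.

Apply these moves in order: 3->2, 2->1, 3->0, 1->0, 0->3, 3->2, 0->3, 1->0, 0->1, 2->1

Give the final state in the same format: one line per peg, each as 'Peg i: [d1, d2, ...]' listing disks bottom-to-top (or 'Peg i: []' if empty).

Answer: Peg 0: []
Peg 1: [2, 1]
Peg 2: [6, 4]
Peg 3: [5, 3]

Derivation:
After move 1 (3->2):
Peg 0: []
Peg 1: [2]
Peg 2: [6, 4, 1]
Peg 3: [5, 3]

After move 2 (2->1):
Peg 0: []
Peg 1: [2, 1]
Peg 2: [6, 4]
Peg 3: [5, 3]

After move 3 (3->0):
Peg 0: [3]
Peg 1: [2, 1]
Peg 2: [6, 4]
Peg 3: [5]

After move 4 (1->0):
Peg 0: [3, 1]
Peg 1: [2]
Peg 2: [6, 4]
Peg 3: [5]

After move 5 (0->3):
Peg 0: [3]
Peg 1: [2]
Peg 2: [6, 4]
Peg 3: [5, 1]

After move 6 (3->2):
Peg 0: [3]
Peg 1: [2]
Peg 2: [6, 4, 1]
Peg 3: [5]

After move 7 (0->3):
Peg 0: []
Peg 1: [2]
Peg 2: [6, 4, 1]
Peg 3: [5, 3]

After move 8 (1->0):
Peg 0: [2]
Peg 1: []
Peg 2: [6, 4, 1]
Peg 3: [5, 3]

After move 9 (0->1):
Peg 0: []
Peg 1: [2]
Peg 2: [6, 4, 1]
Peg 3: [5, 3]

After move 10 (2->1):
Peg 0: []
Peg 1: [2, 1]
Peg 2: [6, 4]
Peg 3: [5, 3]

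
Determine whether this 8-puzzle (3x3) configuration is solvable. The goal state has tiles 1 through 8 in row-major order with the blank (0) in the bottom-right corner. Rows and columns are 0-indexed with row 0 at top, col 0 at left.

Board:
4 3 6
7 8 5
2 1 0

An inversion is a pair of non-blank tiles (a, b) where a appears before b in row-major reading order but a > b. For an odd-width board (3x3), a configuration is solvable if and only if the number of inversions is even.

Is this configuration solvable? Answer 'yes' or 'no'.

Answer: no

Derivation:
Inversions (pairs i<j in row-major order where tile[i] > tile[j] > 0): 17
17 is odd, so the puzzle is not solvable.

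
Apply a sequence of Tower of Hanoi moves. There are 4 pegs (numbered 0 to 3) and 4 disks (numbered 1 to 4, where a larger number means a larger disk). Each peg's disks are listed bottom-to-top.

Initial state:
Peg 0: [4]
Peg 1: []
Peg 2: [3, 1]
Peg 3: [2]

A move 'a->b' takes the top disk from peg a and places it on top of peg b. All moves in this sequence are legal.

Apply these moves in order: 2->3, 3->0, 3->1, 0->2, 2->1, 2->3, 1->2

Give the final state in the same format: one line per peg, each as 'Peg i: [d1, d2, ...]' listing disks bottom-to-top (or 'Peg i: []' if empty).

Answer: Peg 0: [4]
Peg 1: [2]
Peg 2: [1]
Peg 3: [3]

Derivation:
After move 1 (2->3):
Peg 0: [4]
Peg 1: []
Peg 2: [3]
Peg 3: [2, 1]

After move 2 (3->0):
Peg 0: [4, 1]
Peg 1: []
Peg 2: [3]
Peg 3: [2]

After move 3 (3->1):
Peg 0: [4, 1]
Peg 1: [2]
Peg 2: [3]
Peg 3: []

After move 4 (0->2):
Peg 0: [4]
Peg 1: [2]
Peg 2: [3, 1]
Peg 3: []

After move 5 (2->1):
Peg 0: [4]
Peg 1: [2, 1]
Peg 2: [3]
Peg 3: []

After move 6 (2->3):
Peg 0: [4]
Peg 1: [2, 1]
Peg 2: []
Peg 3: [3]

After move 7 (1->2):
Peg 0: [4]
Peg 1: [2]
Peg 2: [1]
Peg 3: [3]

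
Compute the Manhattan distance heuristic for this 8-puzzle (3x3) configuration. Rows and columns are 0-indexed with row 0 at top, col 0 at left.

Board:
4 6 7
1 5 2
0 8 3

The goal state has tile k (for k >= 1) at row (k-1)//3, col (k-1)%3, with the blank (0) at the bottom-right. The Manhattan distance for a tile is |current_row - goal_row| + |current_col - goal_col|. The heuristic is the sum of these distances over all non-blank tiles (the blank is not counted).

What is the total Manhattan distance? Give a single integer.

Tile 4: at (0,0), goal (1,0), distance |0-1|+|0-0| = 1
Tile 6: at (0,1), goal (1,2), distance |0-1|+|1-2| = 2
Tile 7: at (0,2), goal (2,0), distance |0-2|+|2-0| = 4
Tile 1: at (1,0), goal (0,0), distance |1-0|+|0-0| = 1
Tile 5: at (1,1), goal (1,1), distance |1-1|+|1-1| = 0
Tile 2: at (1,2), goal (0,1), distance |1-0|+|2-1| = 2
Tile 8: at (2,1), goal (2,1), distance |2-2|+|1-1| = 0
Tile 3: at (2,2), goal (0,2), distance |2-0|+|2-2| = 2
Sum: 1 + 2 + 4 + 1 + 0 + 2 + 0 + 2 = 12

Answer: 12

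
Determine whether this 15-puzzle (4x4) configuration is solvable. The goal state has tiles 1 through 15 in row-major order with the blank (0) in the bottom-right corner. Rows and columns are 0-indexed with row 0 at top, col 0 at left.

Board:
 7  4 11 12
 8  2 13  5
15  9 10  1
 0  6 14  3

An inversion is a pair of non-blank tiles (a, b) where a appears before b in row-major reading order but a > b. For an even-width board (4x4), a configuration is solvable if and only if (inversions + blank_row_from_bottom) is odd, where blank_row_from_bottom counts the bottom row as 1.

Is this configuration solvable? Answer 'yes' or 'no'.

Answer: no

Derivation:
Inversions: 53
Blank is in row 3 (0-indexed from top), which is row 1 counting from the bottom (bottom = 1).
53 + 1 = 54, which is even, so the puzzle is not solvable.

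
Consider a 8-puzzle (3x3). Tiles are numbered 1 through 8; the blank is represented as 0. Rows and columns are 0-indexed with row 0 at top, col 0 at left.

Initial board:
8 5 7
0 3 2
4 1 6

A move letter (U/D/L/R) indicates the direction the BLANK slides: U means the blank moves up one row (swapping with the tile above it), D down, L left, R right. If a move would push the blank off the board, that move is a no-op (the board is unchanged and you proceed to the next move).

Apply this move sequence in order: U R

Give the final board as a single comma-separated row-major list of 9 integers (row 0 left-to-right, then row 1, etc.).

After move 1 (U):
0 5 7
8 3 2
4 1 6

After move 2 (R):
5 0 7
8 3 2
4 1 6

Answer: 5, 0, 7, 8, 3, 2, 4, 1, 6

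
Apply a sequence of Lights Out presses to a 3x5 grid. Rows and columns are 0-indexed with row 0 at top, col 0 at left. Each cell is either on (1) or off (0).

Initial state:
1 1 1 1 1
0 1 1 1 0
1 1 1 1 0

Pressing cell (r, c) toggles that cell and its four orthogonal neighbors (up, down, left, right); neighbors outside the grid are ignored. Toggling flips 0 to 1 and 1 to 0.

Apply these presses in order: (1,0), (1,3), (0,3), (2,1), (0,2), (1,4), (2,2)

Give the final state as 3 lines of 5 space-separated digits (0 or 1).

Answer: 0 0 1 0 1
1 1 0 0 0
1 1 1 1 1

Derivation:
After press 1 at (1,0):
0 1 1 1 1
1 0 1 1 0
0 1 1 1 0

After press 2 at (1,3):
0 1 1 0 1
1 0 0 0 1
0 1 1 0 0

After press 3 at (0,3):
0 1 0 1 0
1 0 0 1 1
0 1 1 0 0

After press 4 at (2,1):
0 1 0 1 0
1 1 0 1 1
1 0 0 0 0

After press 5 at (0,2):
0 0 1 0 0
1 1 1 1 1
1 0 0 0 0

After press 6 at (1,4):
0 0 1 0 1
1 1 1 0 0
1 0 0 0 1

After press 7 at (2,2):
0 0 1 0 1
1 1 0 0 0
1 1 1 1 1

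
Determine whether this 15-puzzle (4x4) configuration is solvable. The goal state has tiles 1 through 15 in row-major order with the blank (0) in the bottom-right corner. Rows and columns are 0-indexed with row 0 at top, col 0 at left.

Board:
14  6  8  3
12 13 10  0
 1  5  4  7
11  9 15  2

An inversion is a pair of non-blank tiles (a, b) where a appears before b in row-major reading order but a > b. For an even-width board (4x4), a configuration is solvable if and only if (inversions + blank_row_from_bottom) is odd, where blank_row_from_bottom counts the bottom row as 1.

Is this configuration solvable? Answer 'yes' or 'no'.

Inversions: 56
Blank is in row 1 (0-indexed from top), which is row 3 counting from the bottom (bottom = 1).
56 + 3 = 59, which is odd, so the puzzle is solvable.

Answer: yes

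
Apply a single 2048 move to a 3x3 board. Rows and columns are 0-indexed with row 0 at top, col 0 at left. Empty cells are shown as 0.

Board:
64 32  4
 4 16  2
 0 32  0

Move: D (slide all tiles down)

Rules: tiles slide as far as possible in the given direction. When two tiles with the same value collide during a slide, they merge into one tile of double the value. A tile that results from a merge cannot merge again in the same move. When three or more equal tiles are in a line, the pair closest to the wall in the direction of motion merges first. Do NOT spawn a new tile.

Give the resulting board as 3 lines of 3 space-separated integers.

Slide down:
col 0: [64, 4, 0] -> [0, 64, 4]
col 1: [32, 16, 32] -> [32, 16, 32]
col 2: [4, 2, 0] -> [0, 4, 2]

Answer:  0 32  0
64 16  4
 4 32  2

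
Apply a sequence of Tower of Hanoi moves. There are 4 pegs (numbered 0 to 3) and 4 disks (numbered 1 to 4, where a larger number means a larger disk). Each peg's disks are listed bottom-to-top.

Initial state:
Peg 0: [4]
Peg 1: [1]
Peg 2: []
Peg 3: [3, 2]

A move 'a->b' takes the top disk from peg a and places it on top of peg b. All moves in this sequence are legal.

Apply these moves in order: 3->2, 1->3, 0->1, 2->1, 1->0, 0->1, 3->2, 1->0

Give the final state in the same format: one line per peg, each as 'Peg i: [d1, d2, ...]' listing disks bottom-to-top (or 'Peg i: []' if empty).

After move 1 (3->2):
Peg 0: [4]
Peg 1: [1]
Peg 2: [2]
Peg 3: [3]

After move 2 (1->3):
Peg 0: [4]
Peg 1: []
Peg 2: [2]
Peg 3: [3, 1]

After move 3 (0->1):
Peg 0: []
Peg 1: [4]
Peg 2: [2]
Peg 3: [3, 1]

After move 4 (2->1):
Peg 0: []
Peg 1: [4, 2]
Peg 2: []
Peg 3: [3, 1]

After move 5 (1->0):
Peg 0: [2]
Peg 1: [4]
Peg 2: []
Peg 3: [3, 1]

After move 6 (0->1):
Peg 0: []
Peg 1: [4, 2]
Peg 2: []
Peg 3: [3, 1]

After move 7 (3->2):
Peg 0: []
Peg 1: [4, 2]
Peg 2: [1]
Peg 3: [3]

After move 8 (1->0):
Peg 0: [2]
Peg 1: [4]
Peg 2: [1]
Peg 3: [3]

Answer: Peg 0: [2]
Peg 1: [4]
Peg 2: [1]
Peg 3: [3]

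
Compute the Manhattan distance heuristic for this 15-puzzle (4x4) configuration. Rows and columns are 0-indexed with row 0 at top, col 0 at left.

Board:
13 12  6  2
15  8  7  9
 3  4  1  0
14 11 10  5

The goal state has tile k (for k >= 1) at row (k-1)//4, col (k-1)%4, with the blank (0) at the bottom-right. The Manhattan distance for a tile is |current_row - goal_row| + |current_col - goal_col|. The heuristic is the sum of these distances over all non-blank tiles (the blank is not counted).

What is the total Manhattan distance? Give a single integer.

Tile 13: (0,0)->(3,0) = 3
Tile 12: (0,1)->(2,3) = 4
Tile 6: (0,2)->(1,1) = 2
Tile 2: (0,3)->(0,1) = 2
Tile 15: (1,0)->(3,2) = 4
Tile 8: (1,1)->(1,3) = 2
Tile 7: (1,2)->(1,2) = 0
Tile 9: (1,3)->(2,0) = 4
Tile 3: (2,0)->(0,2) = 4
Tile 4: (2,1)->(0,3) = 4
Tile 1: (2,2)->(0,0) = 4
Tile 14: (3,0)->(3,1) = 1
Tile 11: (3,1)->(2,2) = 2
Tile 10: (3,2)->(2,1) = 2
Tile 5: (3,3)->(1,0) = 5
Sum: 3 + 4 + 2 + 2 + 4 + 2 + 0 + 4 + 4 + 4 + 4 + 1 + 2 + 2 + 5 = 43

Answer: 43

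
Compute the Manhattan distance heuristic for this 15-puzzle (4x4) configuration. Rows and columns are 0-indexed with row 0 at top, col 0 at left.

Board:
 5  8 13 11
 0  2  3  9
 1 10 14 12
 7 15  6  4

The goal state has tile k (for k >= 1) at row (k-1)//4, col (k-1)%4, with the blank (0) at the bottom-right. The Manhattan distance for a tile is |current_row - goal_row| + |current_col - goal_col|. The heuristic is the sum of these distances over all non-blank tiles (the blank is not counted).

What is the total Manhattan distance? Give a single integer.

Answer: 33

Derivation:
Tile 5: (0,0)->(1,0) = 1
Tile 8: (0,1)->(1,3) = 3
Tile 13: (0,2)->(3,0) = 5
Tile 11: (0,3)->(2,2) = 3
Tile 2: (1,1)->(0,1) = 1
Tile 3: (1,2)->(0,2) = 1
Tile 9: (1,3)->(2,0) = 4
Tile 1: (2,0)->(0,0) = 2
Tile 10: (2,1)->(2,1) = 0
Tile 14: (2,2)->(3,1) = 2
Tile 12: (2,3)->(2,3) = 0
Tile 7: (3,0)->(1,2) = 4
Tile 15: (3,1)->(3,2) = 1
Tile 6: (3,2)->(1,1) = 3
Tile 4: (3,3)->(0,3) = 3
Sum: 1 + 3 + 5 + 3 + 1 + 1 + 4 + 2 + 0 + 2 + 0 + 4 + 1 + 3 + 3 = 33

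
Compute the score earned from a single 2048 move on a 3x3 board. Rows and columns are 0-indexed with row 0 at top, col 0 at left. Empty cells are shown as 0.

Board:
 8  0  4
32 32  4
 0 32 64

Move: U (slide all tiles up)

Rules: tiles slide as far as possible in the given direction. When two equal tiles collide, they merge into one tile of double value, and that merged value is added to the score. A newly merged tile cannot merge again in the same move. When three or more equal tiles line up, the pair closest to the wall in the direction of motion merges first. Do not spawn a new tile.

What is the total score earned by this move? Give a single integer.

Slide up:
col 0: [8, 32, 0] -> [8, 32, 0]  score +0 (running 0)
col 1: [0, 32, 32] -> [64, 0, 0]  score +64 (running 64)
col 2: [4, 4, 64] -> [8, 64, 0]  score +8 (running 72)
Board after move:
 8 64  8
32  0 64
 0  0  0

Answer: 72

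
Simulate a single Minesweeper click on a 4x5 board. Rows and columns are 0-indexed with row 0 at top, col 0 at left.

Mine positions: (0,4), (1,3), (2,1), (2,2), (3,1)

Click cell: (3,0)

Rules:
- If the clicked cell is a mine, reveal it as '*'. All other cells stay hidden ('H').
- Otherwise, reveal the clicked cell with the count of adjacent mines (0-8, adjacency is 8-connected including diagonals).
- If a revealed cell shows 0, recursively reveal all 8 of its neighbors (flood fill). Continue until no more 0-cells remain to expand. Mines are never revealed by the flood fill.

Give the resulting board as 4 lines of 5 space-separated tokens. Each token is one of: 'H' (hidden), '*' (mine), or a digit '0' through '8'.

H H H H H
H H H H H
H H H H H
2 H H H H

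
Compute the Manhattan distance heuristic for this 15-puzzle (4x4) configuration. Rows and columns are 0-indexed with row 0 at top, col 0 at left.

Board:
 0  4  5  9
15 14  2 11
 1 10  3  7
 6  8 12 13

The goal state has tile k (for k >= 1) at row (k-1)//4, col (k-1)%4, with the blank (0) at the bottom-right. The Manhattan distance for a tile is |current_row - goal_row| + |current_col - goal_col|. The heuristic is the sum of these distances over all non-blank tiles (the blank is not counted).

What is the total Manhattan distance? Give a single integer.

Tile 4: (0,1)->(0,3) = 2
Tile 5: (0,2)->(1,0) = 3
Tile 9: (0,3)->(2,0) = 5
Tile 15: (1,0)->(3,2) = 4
Tile 14: (1,1)->(3,1) = 2
Tile 2: (1,2)->(0,1) = 2
Tile 11: (1,3)->(2,2) = 2
Tile 1: (2,0)->(0,0) = 2
Tile 10: (2,1)->(2,1) = 0
Tile 3: (2,2)->(0,2) = 2
Tile 7: (2,3)->(1,2) = 2
Tile 6: (3,0)->(1,1) = 3
Tile 8: (3,1)->(1,3) = 4
Tile 12: (3,2)->(2,3) = 2
Tile 13: (3,3)->(3,0) = 3
Sum: 2 + 3 + 5 + 4 + 2 + 2 + 2 + 2 + 0 + 2 + 2 + 3 + 4 + 2 + 3 = 38

Answer: 38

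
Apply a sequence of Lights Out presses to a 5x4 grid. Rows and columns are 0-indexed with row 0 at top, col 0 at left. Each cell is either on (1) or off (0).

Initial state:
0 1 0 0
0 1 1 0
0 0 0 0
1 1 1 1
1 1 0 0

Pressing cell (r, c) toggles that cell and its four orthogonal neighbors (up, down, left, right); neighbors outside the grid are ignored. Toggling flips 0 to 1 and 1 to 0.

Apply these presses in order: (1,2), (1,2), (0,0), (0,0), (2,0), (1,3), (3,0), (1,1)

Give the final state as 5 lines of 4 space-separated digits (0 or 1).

After press 1 at (1,2):
0 1 1 0
0 0 0 1
0 0 1 0
1 1 1 1
1 1 0 0

After press 2 at (1,2):
0 1 0 0
0 1 1 0
0 0 0 0
1 1 1 1
1 1 0 0

After press 3 at (0,0):
1 0 0 0
1 1 1 0
0 0 0 0
1 1 1 1
1 1 0 0

After press 4 at (0,0):
0 1 0 0
0 1 1 0
0 0 0 0
1 1 1 1
1 1 0 0

After press 5 at (2,0):
0 1 0 0
1 1 1 0
1 1 0 0
0 1 1 1
1 1 0 0

After press 6 at (1,3):
0 1 0 1
1 1 0 1
1 1 0 1
0 1 1 1
1 1 0 0

After press 7 at (3,0):
0 1 0 1
1 1 0 1
0 1 0 1
1 0 1 1
0 1 0 0

After press 8 at (1,1):
0 0 0 1
0 0 1 1
0 0 0 1
1 0 1 1
0 1 0 0

Answer: 0 0 0 1
0 0 1 1
0 0 0 1
1 0 1 1
0 1 0 0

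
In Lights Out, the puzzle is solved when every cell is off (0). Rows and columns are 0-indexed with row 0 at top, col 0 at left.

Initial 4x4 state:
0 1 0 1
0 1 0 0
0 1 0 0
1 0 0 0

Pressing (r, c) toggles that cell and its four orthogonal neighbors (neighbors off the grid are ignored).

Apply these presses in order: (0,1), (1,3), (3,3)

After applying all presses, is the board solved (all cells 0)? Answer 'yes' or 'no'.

After press 1 at (0,1):
1 0 1 1
0 0 0 0
0 1 0 0
1 0 0 0

After press 2 at (1,3):
1 0 1 0
0 0 1 1
0 1 0 1
1 0 0 0

After press 3 at (3,3):
1 0 1 0
0 0 1 1
0 1 0 0
1 0 1 1

Lights still on: 8

Answer: no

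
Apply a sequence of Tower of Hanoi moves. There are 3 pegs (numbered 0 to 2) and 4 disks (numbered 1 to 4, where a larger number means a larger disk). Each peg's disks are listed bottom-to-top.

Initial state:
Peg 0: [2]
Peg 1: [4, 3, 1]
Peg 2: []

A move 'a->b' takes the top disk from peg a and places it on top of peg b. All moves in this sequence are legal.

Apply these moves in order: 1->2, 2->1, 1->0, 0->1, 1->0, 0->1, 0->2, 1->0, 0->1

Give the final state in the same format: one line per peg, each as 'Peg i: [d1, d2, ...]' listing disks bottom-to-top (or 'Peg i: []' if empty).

After move 1 (1->2):
Peg 0: [2]
Peg 1: [4, 3]
Peg 2: [1]

After move 2 (2->1):
Peg 0: [2]
Peg 1: [4, 3, 1]
Peg 2: []

After move 3 (1->0):
Peg 0: [2, 1]
Peg 1: [4, 3]
Peg 2: []

After move 4 (0->1):
Peg 0: [2]
Peg 1: [4, 3, 1]
Peg 2: []

After move 5 (1->0):
Peg 0: [2, 1]
Peg 1: [4, 3]
Peg 2: []

After move 6 (0->1):
Peg 0: [2]
Peg 1: [4, 3, 1]
Peg 2: []

After move 7 (0->2):
Peg 0: []
Peg 1: [4, 3, 1]
Peg 2: [2]

After move 8 (1->0):
Peg 0: [1]
Peg 1: [4, 3]
Peg 2: [2]

After move 9 (0->1):
Peg 0: []
Peg 1: [4, 3, 1]
Peg 2: [2]

Answer: Peg 0: []
Peg 1: [4, 3, 1]
Peg 2: [2]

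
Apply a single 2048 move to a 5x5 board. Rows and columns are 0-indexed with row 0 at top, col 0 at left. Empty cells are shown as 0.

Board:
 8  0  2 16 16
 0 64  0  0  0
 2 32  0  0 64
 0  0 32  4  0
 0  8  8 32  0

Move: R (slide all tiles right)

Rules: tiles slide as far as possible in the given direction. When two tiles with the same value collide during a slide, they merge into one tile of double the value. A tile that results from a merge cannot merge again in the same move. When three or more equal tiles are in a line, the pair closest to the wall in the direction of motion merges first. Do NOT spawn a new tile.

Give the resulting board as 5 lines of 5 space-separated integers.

Answer:  0  0  8  2 32
 0  0  0  0 64
 0  0  2 32 64
 0  0  0 32  4
 0  0  0 16 32

Derivation:
Slide right:
row 0: [8, 0, 2, 16, 16] -> [0, 0, 8, 2, 32]
row 1: [0, 64, 0, 0, 0] -> [0, 0, 0, 0, 64]
row 2: [2, 32, 0, 0, 64] -> [0, 0, 2, 32, 64]
row 3: [0, 0, 32, 4, 0] -> [0, 0, 0, 32, 4]
row 4: [0, 8, 8, 32, 0] -> [0, 0, 0, 16, 32]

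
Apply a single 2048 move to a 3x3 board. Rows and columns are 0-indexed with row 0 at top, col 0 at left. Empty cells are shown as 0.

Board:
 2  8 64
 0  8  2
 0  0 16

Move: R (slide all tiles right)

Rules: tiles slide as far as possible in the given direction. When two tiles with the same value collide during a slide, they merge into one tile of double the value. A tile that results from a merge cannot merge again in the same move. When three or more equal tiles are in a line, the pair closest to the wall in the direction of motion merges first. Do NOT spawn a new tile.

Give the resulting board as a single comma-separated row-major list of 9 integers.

Slide right:
row 0: [2, 8, 64] -> [2, 8, 64]
row 1: [0, 8, 2] -> [0, 8, 2]
row 2: [0, 0, 16] -> [0, 0, 16]

Answer: 2, 8, 64, 0, 8, 2, 0, 0, 16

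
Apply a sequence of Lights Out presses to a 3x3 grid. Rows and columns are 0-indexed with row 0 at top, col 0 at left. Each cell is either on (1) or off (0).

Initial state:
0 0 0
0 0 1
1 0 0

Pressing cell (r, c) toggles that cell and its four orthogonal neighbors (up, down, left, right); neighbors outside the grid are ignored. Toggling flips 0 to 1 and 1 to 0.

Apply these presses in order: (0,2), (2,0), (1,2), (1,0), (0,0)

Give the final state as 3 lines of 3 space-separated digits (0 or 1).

After press 1 at (0,2):
0 1 1
0 0 0
1 0 0

After press 2 at (2,0):
0 1 1
1 0 0
0 1 0

After press 3 at (1,2):
0 1 0
1 1 1
0 1 1

After press 4 at (1,0):
1 1 0
0 0 1
1 1 1

After press 5 at (0,0):
0 0 0
1 0 1
1 1 1

Answer: 0 0 0
1 0 1
1 1 1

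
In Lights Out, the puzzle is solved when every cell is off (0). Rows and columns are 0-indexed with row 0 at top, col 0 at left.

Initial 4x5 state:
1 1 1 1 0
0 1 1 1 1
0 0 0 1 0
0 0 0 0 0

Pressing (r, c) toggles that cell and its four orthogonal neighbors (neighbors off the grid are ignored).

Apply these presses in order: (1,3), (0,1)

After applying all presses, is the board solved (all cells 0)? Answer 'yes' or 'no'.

After press 1 at (1,3):
1 1 1 0 0
0 1 0 0 0
0 0 0 0 0
0 0 0 0 0

After press 2 at (0,1):
0 0 0 0 0
0 0 0 0 0
0 0 0 0 0
0 0 0 0 0

Lights still on: 0

Answer: yes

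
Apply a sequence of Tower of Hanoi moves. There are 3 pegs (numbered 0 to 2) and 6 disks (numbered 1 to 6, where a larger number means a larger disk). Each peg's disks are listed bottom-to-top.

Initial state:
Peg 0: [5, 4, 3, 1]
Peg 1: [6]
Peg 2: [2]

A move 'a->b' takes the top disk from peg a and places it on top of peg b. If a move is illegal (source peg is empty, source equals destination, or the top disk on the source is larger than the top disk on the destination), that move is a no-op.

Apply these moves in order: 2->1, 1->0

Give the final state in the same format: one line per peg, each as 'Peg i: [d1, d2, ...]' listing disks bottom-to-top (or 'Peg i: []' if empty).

After move 1 (2->1):
Peg 0: [5, 4, 3, 1]
Peg 1: [6, 2]
Peg 2: []

After move 2 (1->0):
Peg 0: [5, 4, 3, 1]
Peg 1: [6, 2]
Peg 2: []

Answer: Peg 0: [5, 4, 3, 1]
Peg 1: [6, 2]
Peg 2: []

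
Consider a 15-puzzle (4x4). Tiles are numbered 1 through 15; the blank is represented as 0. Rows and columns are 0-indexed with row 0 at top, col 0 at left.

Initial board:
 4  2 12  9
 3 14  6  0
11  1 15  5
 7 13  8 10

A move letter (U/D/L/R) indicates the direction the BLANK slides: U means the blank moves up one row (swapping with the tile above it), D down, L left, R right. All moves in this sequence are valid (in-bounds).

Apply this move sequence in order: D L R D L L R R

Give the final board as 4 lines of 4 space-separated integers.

Answer:  4  2 12  9
 3 14  6  5
11  1 15 10
 7 13  8  0

Derivation:
After move 1 (D):
 4  2 12  9
 3 14  6  5
11  1 15  0
 7 13  8 10

After move 2 (L):
 4  2 12  9
 3 14  6  5
11  1  0 15
 7 13  8 10

After move 3 (R):
 4  2 12  9
 3 14  6  5
11  1 15  0
 7 13  8 10

After move 4 (D):
 4  2 12  9
 3 14  6  5
11  1 15 10
 7 13  8  0

After move 5 (L):
 4  2 12  9
 3 14  6  5
11  1 15 10
 7 13  0  8

After move 6 (L):
 4  2 12  9
 3 14  6  5
11  1 15 10
 7  0 13  8

After move 7 (R):
 4  2 12  9
 3 14  6  5
11  1 15 10
 7 13  0  8

After move 8 (R):
 4  2 12  9
 3 14  6  5
11  1 15 10
 7 13  8  0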